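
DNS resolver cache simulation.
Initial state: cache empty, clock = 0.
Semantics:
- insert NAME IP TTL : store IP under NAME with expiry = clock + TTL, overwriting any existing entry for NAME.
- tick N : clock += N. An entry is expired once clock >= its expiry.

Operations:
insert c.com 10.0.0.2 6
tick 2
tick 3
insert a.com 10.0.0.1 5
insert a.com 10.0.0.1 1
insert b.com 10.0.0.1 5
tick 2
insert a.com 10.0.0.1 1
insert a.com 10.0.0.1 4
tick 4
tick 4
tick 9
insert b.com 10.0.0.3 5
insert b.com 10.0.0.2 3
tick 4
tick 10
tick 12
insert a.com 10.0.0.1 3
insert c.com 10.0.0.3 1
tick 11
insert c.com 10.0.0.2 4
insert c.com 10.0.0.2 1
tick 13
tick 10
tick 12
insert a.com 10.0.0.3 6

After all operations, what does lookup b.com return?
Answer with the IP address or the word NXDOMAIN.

Answer: NXDOMAIN

Derivation:
Op 1: insert c.com -> 10.0.0.2 (expiry=0+6=6). clock=0
Op 2: tick 2 -> clock=2.
Op 3: tick 3 -> clock=5.
Op 4: insert a.com -> 10.0.0.1 (expiry=5+5=10). clock=5
Op 5: insert a.com -> 10.0.0.1 (expiry=5+1=6). clock=5
Op 6: insert b.com -> 10.0.0.1 (expiry=5+5=10). clock=5
Op 7: tick 2 -> clock=7. purged={a.com,c.com}
Op 8: insert a.com -> 10.0.0.1 (expiry=7+1=8). clock=7
Op 9: insert a.com -> 10.0.0.1 (expiry=7+4=11). clock=7
Op 10: tick 4 -> clock=11. purged={a.com,b.com}
Op 11: tick 4 -> clock=15.
Op 12: tick 9 -> clock=24.
Op 13: insert b.com -> 10.0.0.3 (expiry=24+5=29). clock=24
Op 14: insert b.com -> 10.0.0.2 (expiry=24+3=27). clock=24
Op 15: tick 4 -> clock=28. purged={b.com}
Op 16: tick 10 -> clock=38.
Op 17: tick 12 -> clock=50.
Op 18: insert a.com -> 10.0.0.1 (expiry=50+3=53). clock=50
Op 19: insert c.com -> 10.0.0.3 (expiry=50+1=51). clock=50
Op 20: tick 11 -> clock=61. purged={a.com,c.com}
Op 21: insert c.com -> 10.0.0.2 (expiry=61+4=65). clock=61
Op 22: insert c.com -> 10.0.0.2 (expiry=61+1=62). clock=61
Op 23: tick 13 -> clock=74. purged={c.com}
Op 24: tick 10 -> clock=84.
Op 25: tick 12 -> clock=96.
Op 26: insert a.com -> 10.0.0.3 (expiry=96+6=102). clock=96
lookup b.com: not in cache (expired or never inserted)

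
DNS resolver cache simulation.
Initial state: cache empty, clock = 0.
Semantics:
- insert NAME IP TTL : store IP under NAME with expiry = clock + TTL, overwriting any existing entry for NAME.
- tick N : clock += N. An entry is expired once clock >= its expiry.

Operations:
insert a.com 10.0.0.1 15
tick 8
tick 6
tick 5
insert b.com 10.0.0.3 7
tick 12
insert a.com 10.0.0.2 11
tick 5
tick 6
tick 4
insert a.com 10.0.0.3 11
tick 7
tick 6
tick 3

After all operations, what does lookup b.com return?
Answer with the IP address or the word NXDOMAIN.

Op 1: insert a.com -> 10.0.0.1 (expiry=0+15=15). clock=0
Op 2: tick 8 -> clock=8.
Op 3: tick 6 -> clock=14.
Op 4: tick 5 -> clock=19. purged={a.com}
Op 5: insert b.com -> 10.0.0.3 (expiry=19+7=26). clock=19
Op 6: tick 12 -> clock=31. purged={b.com}
Op 7: insert a.com -> 10.0.0.2 (expiry=31+11=42). clock=31
Op 8: tick 5 -> clock=36.
Op 9: tick 6 -> clock=42. purged={a.com}
Op 10: tick 4 -> clock=46.
Op 11: insert a.com -> 10.0.0.3 (expiry=46+11=57). clock=46
Op 12: tick 7 -> clock=53.
Op 13: tick 6 -> clock=59. purged={a.com}
Op 14: tick 3 -> clock=62.
lookup b.com: not in cache (expired or never inserted)

Answer: NXDOMAIN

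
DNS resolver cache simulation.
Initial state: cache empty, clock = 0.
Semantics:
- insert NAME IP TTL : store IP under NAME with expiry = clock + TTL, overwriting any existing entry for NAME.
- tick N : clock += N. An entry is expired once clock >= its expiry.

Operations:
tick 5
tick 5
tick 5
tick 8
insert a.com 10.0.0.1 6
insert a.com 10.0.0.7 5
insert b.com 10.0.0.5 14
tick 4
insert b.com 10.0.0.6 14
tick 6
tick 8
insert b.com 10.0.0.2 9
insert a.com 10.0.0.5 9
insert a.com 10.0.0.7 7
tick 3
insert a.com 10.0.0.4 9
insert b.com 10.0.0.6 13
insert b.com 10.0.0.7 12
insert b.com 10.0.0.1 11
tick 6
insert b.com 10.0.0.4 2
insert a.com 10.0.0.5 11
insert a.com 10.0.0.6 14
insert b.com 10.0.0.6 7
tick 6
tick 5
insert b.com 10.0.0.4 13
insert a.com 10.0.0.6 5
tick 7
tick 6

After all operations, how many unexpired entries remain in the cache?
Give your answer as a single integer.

Op 1: tick 5 -> clock=5.
Op 2: tick 5 -> clock=10.
Op 3: tick 5 -> clock=15.
Op 4: tick 8 -> clock=23.
Op 5: insert a.com -> 10.0.0.1 (expiry=23+6=29). clock=23
Op 6: insert a.com -> 10.0.0.7 (expiry=23+5=28). clock=23
Op 7: insert b.com -> 10.0.0.5 (expiry=23+14=37). clock=23
Op 8: tick 4 -> clock=27.
Op 9: insert b.com -> 10.0.0.6 (expiry=27+14=41). clock=27
Op 10: tick 6 -> clock=33. purged={a.com}
Op 11: tick 8 -> clock=41. purged={b.com}
Op 12: insert b.com -> 10.0.0.2 (expiry=41+9=50). clock=41
Op 13: insert a.com -> 10.0.0.5 (expiry=41+9=50). clock=41
Op 14: insert a.com -> 10.0.0.7 (expiry=41+7=48). clock=41
Op 15: tick 3 -> clock=44.
Op 16: insert a.com -> 10.0.0.4 (expiry=44+9=53). clock=44
Op 17: insert b.com -> 10.0.0.6 (expiry=44+13=57). clock=44
Op 18: insert b.com -> 10.0.0.7 (expiry=44+12=56). clock=44
Op 19: insert b.com -> 10.0.0.1 (expiry=44+11=55). clock=44
Op 20: tick 6 -> clock=50.
Op 21: insert b.com -> 10.0.0.4 (expiry=50+2=52). clock=50
Op 22: insert a.com -> 10.0.0.5 (expiry=50+11=61). clock=50
Op 23: insert a.com -> 10.0.0.6 (expiry=50+14=64). clock=50
Op 24: insert b.com -> 10.0.0.6 (expiry=50+7=57). clock=50
Op 25: tick 6 -> clock=56.
Op 26: tick 5 -> clock=61. purged={b.com}
Op 27: insert b.com -> 10.0.0.4 (expiry=61+13=74). clock=61
Op 28: insert a.com -> 10.0.0.6 (expiry=61+5=66). clock=61
Op 29: tick 7 -> clock=68. purged={a.com}
Op 30: tick 6 -> clock=74. purged={b.com}
Final cache (unexpired): {} -> size=0

Answer: 0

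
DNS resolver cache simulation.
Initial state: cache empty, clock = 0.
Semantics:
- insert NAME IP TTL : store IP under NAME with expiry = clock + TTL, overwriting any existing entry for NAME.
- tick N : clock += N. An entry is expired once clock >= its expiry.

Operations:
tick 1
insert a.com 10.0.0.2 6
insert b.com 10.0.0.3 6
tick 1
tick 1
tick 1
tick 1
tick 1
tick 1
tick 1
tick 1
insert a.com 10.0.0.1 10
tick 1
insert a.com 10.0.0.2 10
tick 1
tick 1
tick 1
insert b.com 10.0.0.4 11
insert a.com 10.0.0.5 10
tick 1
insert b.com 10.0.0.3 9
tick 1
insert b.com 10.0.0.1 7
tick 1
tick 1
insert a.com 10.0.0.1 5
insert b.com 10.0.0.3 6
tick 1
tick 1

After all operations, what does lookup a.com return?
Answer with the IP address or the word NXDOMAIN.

Op 1: tick 1 -> clock=1.
Op 2: insert a.com -> 10.0.0.2 (expiry=1+6=7). clock=1
Op 3: insert b.com -> 10.0.0.3 (expiry=1+6=7). clock=1
Op 4: tick 1 -> clock=2.
Op 5: tick 1 -> clock=3.
Op 6: tick 1 -> clock=4.
Op 7: tick 1 -> clock=5.
Op 8: tick 1 -> clock=6.
Op 9: tick 1 -> clock=7. purged={a.com,b.com}
Op 10: tick 1 -> clock=8.
Op 11: tick 1 -> clock=9.
Op 12: insert a.com -> 10.0.0.1 (expiry=9+10=19). clock=9
Op 13: tick 1 -> clock=10.
Op 14: insert a.com -> 10.0.0.2 (expiry=10+10=20). clock=10
Op 15: tick 1 -> clock=11.
Op 16: tick 1 -> clock=12.
Op 17: tick 1 -> clock=13.
Op 18: insert b.com -> 10.0.0.4 (expiry=13+11=24). clock=13
Op 19: insert a.com -> 10.0.0.5 (expiry=13+10=23). clock=13
Op 20: tick 1 -> clock=14.
Op 21: insert b.com -> 10.0.0.3 (expiry=14+9=23). clock=14
Op 22: tick 1 -> clock=15.
Op 23: insert b.com -> 10.0.0.1 (expiry=15+7=22). clock=15
Op 24: tick 1 -> clock=16.
Op 25: tick 1 -> clock=17.
Op 26: insert a.com -> 10.0.0.1 (expiry=17+5=22). clock=17
Op 27: insert b.com -> 10.0.0.3 (expiry=17+6=23). clock=17
Op 28: tick 1 -> clock=18.
Op 29: tick 1 -> clock=19.
lookup a.com: present, ip=10.0.0.1 expiry=22 > clock=19

Answer: 10.0.0.1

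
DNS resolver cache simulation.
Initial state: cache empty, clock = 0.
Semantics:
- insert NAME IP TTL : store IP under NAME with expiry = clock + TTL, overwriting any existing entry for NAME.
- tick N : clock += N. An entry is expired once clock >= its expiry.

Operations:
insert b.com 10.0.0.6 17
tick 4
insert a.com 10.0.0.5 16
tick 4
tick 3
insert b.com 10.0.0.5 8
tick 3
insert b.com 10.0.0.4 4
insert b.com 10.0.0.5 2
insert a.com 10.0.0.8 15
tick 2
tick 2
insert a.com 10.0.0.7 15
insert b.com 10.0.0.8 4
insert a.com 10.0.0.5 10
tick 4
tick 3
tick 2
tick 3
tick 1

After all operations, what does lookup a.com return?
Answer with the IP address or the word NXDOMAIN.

Op 1: insert b.com -> 10.0.0.6 (expiry=0+17=17). clock=0
Op 2: tick 4 -> clock=4.
Op 3: insert a.com -> 10.0.0.5 (expiry=4+16=20). clock=4
Op 4: tick 4 -> clock=8.
Op 5: tick 3 -> clock=11.
Op 6: insert b.com -> 10.0.0.5 (expiry=11+8=19). clock=11
Op 7: tick 3 -> clock=14.
Op 8: insert b.com -> 10.0.0.4 (expiry=14+4=18). clock=14
Op 9: insert b.com -> 10.0.0.5 (expiry=14+2=16). clock=14
Op 10: insert a.com -> 10.0.0.8 (expiry=14+15=29). clock=14
Op 11: tick 2 -> clock=16. purged={b.com}
Op 12: tick 2 -> clock=18.
Op 13: insert a.com -> 10.0.0.7 (expiry=18+15=33). clock=18
Op 14: insert b.com -> 10.0.0.8 (expiry=18+4=22). clock=18
Op 15: insert a.com -> 10.0.0.5 (expiry=18+10=28). clock=18
Op 16: tick 4 -> clock=22. purged={b.com}
Op 17: tick 3 -> clock=25.
Op 18: tick 2 -> clock=27.
Op 19: tick 3 -> clock=30. purged={a.com}
Op 20: tick 1 -> clock=31.
lookup a.com: not in cache (expired or never inserted)

Answer: NXDOMAIN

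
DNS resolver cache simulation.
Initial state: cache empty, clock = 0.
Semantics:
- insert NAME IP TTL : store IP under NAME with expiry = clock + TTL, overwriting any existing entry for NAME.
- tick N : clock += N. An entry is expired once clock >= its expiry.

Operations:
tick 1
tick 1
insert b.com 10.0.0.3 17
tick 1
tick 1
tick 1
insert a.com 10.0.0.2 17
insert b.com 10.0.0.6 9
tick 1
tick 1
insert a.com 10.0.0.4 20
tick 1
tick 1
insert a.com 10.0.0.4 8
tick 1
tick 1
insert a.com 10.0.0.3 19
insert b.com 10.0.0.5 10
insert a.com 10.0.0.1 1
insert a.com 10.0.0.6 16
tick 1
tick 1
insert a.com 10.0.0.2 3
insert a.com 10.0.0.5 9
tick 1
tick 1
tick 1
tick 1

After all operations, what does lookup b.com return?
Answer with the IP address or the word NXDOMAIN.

Answer: 10.0.0.5

Derivation:
Op 1: tick 1 -> clock=1.
Op 2: tick 1 -> clock=2.
Op 3: insert b.com -> 10.0.0.3 (expiry=2+17=19). clock=2
Op 4: tick 1 -> clock=3.
Op 5: tick 1 -> clock=4.
Op 6: tick 1 -> clock=5.
Op 7: insert a.com -> 10.0.0.2 (expiry=5+17=22). clock=5
Op 8: insert b.com -> 10.0.0.6 (expiry=5+9=14). clock=5
Op 9: tick 1 -> clock=6.
Op 10: tick 1 -> clock=7.
Op 11: insert a.com -> 10.0.0.4 (expiry=7+20=27). clock=7
Op 12: tick 1 -> clock=8.
Op 13: tick 1 -> clock=9.
Op 14: insert a.com -> 10.0.0.4 (expiry=9+8=17). clock=9
Op 15: tick 1 -> clock=10.
Op 16: tick 1 -> clock=11.
Op 17: insert a.com -> 10.0.0.3 (expiry=11+19=30). clock=11
Op 18: insert b.com -> 10.0.0.5 (expiry=11+10=21). clock=11
Op 19: insert a.com -> 10.0.0.1 (expiry=11+1=12). clock=11
Op 20: insert a.com -> 10.0.0.6 (expiry=11+16=27). clock=11
Op 21: tick 1 -> clock=12.
Op 22: tick 1 -> clock=13.
Op 23: insert a.com -> 10.0.0.2 (expiry=13+3=16). clock=13
Op 24: insert a.com -> 10.0.0.5 (expiry=13+9=22). clock=13
Op 25: tick 1 -> clock=14.
Op 26: tick 1 -> clock=15.
Op 27: tick 1 -> clock=16.
Op 28: tick 1 -> clock=17.
lookup b.com: present, ip=10.0.0.5 expiry=21 > clock=17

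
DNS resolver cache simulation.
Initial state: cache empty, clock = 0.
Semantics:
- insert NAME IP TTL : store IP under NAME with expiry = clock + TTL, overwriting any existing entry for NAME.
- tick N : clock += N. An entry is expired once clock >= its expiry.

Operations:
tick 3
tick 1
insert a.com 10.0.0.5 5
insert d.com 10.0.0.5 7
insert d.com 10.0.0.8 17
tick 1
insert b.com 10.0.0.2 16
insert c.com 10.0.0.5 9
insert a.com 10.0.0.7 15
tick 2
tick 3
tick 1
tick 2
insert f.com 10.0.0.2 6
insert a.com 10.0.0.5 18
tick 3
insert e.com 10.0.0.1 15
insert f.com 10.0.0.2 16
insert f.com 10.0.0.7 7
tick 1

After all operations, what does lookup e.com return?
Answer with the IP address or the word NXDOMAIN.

Answer: 10.0.0.1

Derivation:
Op 1: tick 3 -> clock=3.
Op 2: tick 1 -> clock=4.
Op 3: insert a.com -> 10.0.0.5 (expiry=4+5=9). clock=4
Op 4: insert d.com -> 10.0.0.5 (expiry=4+7=11). clock=4
Op 5: insert d.com -> 10.0.0.8 (expiry=4+17=21). clock=4
Op 6: tick 1 -> clock=5.
Op 7: insert b.com -> 10.0.0.2 (expiry=5+16=21). clock=5
Op 8: insert c.com -> 10.0.0.5 (expiry=5+9=14). clock=5
Op 9: insert a.com -> 10.0.0.7 (expiry=5+15=20). clock=5
Op 10: tick 2 -> clock=7.
Op 11: tick 3 -> clock=10.
Op 12: tick 1 -> clock=11.
Op 13: tick 2 -> clock=13.
Op 14: insert f.com -> 10.0.0.2 (expiry=13+6=19). clock=13
Op 15: insert a.com -> 10.0.0.5 (expiry=13+18=31). clock=13
Op 16: tick 3 -> clock=16. purged={c.com}
Op 17: insert e.com -> 10.0.0.1 (expiry=16+15=31). clock=16
Op 18: insert f.com -> 10.0.0.2 (expiry=16+16=32). clock=16
Op 19: insert f.com -> 10.0.0.7 (expiry=16+7=23). clock=16
Op 20: tick 1 -> clock=17.
lookup e.com: present, ip=10.0.0.1 expiry=31 > clock=17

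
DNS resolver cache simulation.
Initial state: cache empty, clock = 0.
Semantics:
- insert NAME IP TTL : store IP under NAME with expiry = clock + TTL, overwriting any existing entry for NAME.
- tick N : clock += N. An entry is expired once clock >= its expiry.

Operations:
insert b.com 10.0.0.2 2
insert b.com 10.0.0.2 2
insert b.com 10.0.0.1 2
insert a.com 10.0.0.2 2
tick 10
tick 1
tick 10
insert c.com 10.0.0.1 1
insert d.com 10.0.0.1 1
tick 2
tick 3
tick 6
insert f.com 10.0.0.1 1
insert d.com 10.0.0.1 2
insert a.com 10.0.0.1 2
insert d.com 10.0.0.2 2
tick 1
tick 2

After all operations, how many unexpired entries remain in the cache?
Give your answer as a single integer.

Answer: 0

Derivation:
Op 1: insert b.com -> 10.0.0.2 (expiry=0+2=2). clock=0
Op 2: insert b.com -> 10.0.0.2 (expiry=0+2=2). clock=0
Op 3: insert b.com -> 10.0.0.1 (expiry=0+2=2). clock=0
Op 4: insert a.com -> 10.0.0.2 (expiry=0+2=2). clock=0
Op 5: tick 10 -> clock=10. purged={a.com,b.com}
Op 6: tick 1 -> clock=11.
Op 7: tick 10 -> clock=21.
Op 8: insert c.com -> 10.0.0.1 (expiry=21+1=22). clock=21
Op 9: insert d.com -> 10.0.0.1 (expiry=21+1=22). clock=21
Op 10: tick 2 -> clock=23. purged={c.com,d.com}
Op 11: tick 3 -> clock=26.
Op 12: tick 6 -> clock=32.
Op 13: insert f.com -> 10.0.0.1 (expiry=32+1=33). clock=32
Op 14: insert d.com -> 10.0.0.1 (expiry=32+2=34). clock=32
Op 15: insert a.com -> 10.0.0.1 (expiry=32+2=34). clock=32
Op 16: insert d.com -> 10.0.0.2 (expiry=32+2=34). clock=32
Op 17: tick 1 -> clock=33. purged={f.com}
Op 18: tick 2 -> clock=35. purged={a.com,d.com}
Final cache (unexpired): {} -> size=0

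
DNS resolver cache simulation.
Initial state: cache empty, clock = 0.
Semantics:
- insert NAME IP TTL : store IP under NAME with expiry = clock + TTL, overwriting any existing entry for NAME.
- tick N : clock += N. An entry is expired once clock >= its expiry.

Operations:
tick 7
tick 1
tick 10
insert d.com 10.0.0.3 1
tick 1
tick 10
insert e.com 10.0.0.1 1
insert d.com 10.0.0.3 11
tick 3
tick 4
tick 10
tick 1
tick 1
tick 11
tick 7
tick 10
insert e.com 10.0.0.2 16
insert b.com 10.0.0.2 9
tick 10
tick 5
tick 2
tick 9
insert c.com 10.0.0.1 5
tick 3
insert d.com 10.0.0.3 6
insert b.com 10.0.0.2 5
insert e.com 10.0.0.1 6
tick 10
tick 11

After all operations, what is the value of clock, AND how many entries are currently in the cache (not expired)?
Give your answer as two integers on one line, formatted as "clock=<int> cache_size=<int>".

Answer: clock=126 cache_size=0

Derivation:
Op 1: tick 7 -> clock=7.
Op 2: tick 1 -> clock=8.
Op 3: tick 10 -> clock=18.
Op 4: insert d.com -> 10.0.0.3 (expiry=18+1=19). clock=18
Op 5: tick 1 -> clock=19. purged={d.com}
Op 6: tick 10 -> clock=29.
Op 7: insert e.com -> 10.0.0.1 (expiry=29+1=30). clock=29
Op 8: insert d.com -> 10.0.0.3 (expiry=29+11=40). clock=29
Op 9: tick 3 -> clock=32. purged={e.com}
Op 10: tick 4 -> clock=36.
Op 11: tick 10 -> clock=46. purged={d.com}
Op 12: tick 1 -> clock=47.
Op 13: tick 1 -> clock=48.
Op 14: tick 11 -> clock=59.
Op 15: tick 7 -> clock=66.
Op 16: tick 10 -> clock=76.
Op 17: insert e.com -> 10.0.0.2 (expiry=76+16=92). clock=76
Op 18: insert b.com -> 10.0.0.2 (expiry=76+9=85). clock=76
Op 19: tick 10 -> clock=86. purged={b.com}
Op 20: tick 5 -> clock=91.
Op 21: tick 2 -> clock=93. purged={e.com}
Op 22: tick 9 -> clock=102.
Op 23: insert c.com -> 10.0.0.1 (expiry=102+5=107). clock=102
Op 24: tick 3 -> clock=105.
Op 25: insert d.com -> 10.0.0.3 (expiry=105+6=111). clock=105
Op 26: insert b.com -> 10.0.0.2 (expiry=105+5=110). clock=105
Op 27: insert e.com -> 10.0.0.1 (expiry=105+6=111). clock=105
Op 28: tick 10 -> clock=115. purged={b.com,c.com,d.com,e.com}
Op 29: tick 11 -> clock=126.
Final clock = 126
Final cache (unexpired): {} -> size=0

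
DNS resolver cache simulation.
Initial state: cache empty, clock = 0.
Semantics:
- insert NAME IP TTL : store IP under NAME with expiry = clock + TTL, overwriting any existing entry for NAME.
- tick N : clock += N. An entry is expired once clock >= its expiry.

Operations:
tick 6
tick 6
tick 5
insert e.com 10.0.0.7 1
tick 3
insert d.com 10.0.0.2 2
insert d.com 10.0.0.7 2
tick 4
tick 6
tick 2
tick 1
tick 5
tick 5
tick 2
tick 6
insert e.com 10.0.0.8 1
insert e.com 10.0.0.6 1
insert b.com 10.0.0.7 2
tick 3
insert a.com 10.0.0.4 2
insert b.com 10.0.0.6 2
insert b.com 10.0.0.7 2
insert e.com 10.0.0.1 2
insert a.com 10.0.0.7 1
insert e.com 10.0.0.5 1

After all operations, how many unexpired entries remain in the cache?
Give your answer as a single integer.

Answer: 3

Derivation:
Op 1: tick 6 -> clock=6.
Op 2: tick 6 -> clock=12.
Op 3: tick 5 -> clock=17.
Op 4: insert e.com -> 10.0.0.7 (expiry=17+1=18). clock=17
Op 5: tick 3 -> clock=20. purged={e.com}
Op 6: insert d.com -> 10.0.0.2 (expiry=20+2=22). clock=20
Op 7: insert d.com -> 10.0.0.7 (expiry=20+2=22). clock=20
Op 8: tick 4 -> clock=24. purged={d.com}
Op 9: tick 6 -> clock=30.
Op 10: tick 2 -> clock=32.
Op 11: tick 1 -> clock=33.
Op 12: tick 5 -> clock=38.
Op 13: tick 5 -> clock=43.
Op 14: tick 2 -> clock=45.
Op 15: tick 6 -> clock=51.
Op 16: insert e.com -> 10.0.0.8 (expiry=51+1=52). clock=51
Op 17: insert e.com -> 10.0.0.6 (expiry=51+1=52). clock=51
Op 18: insert b.com -> 10.0.0.7 (expiry=51+2=53). clock=51
Op 19: tick 3 -> clock=54. purged={b.com,e.com}
Op 20: insert a.com -> 10.0.0.4 (expiry=54+2=56). clock=54
Op 21: insert b.com -> 10.0.0.6 (expiry=54+2=56). clock=54
Op 22: insert b.com -> 10.0.0.7 (expiry=54+2=56). clock=54
Op 23: insert e.com -> 10.0.0.1 (expiry=54+2=56). clock=54
Op 24: insert a.com -> 10.0.0.7 (expiry=54+1=55). clock=54
Op 25: insert e.com -> 10.0.0.5 (expiry=54+1=55). clock=54
Final cache (unexpired): {a.com,b.com,e.com} -> size=3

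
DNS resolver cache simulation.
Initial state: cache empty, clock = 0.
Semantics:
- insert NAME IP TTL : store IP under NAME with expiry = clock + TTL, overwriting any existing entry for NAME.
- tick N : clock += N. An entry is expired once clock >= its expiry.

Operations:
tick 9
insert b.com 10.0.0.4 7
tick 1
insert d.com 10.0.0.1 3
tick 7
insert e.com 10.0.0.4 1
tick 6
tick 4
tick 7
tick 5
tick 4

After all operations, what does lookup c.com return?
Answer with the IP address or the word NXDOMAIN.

Op 1: tick 9 -> clock=9.
Op 2: insert b.com -> 10.0.0.4 (expiry=9+7=16). clock=9
Op 3: tick 1 -> clock=10.
Op 4: insert d.com -> 10.0.0.1 (expiry=10+3=13). clock=10
Op 5: tick 7 -> clock=17. purged={b.com,d.com}
Op 6: insert e.com -> 10.0.0.4 (expiry=17+1=18). clock=17
Op 7: tick 6 -> clock=23. purged={e.com}
Op 8: tick 4 -> clock=27.
Op 9: tick 7 -> clock=34.
Op 10: tick 5 -> clock=39.
Op 11: tick 4 -> clock=43.
lookup c.com: not in cache (expired or never inserted)

Answer: NXDOMAIN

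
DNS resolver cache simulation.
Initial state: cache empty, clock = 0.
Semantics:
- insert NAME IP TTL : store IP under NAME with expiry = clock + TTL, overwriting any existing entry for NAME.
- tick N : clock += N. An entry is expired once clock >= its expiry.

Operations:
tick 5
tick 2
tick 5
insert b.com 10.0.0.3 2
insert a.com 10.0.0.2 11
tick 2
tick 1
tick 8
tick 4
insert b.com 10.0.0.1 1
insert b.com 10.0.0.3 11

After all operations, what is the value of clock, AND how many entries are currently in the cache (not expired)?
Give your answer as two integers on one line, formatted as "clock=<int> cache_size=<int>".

Answer: clock=27 cache_size=1

Derivation:
Op 1: tick 5 -> clock=5.
Op 2: tick 2 -> clock=7.
Op 3: tick 5 -> clock=12.
Op 4: insert b.com -> 10.0.0.3 (expiry=12+2=14). clock=12
Op 5: insert a.com -> 10.0.0.2 (expiry=12+11=23). clock=12
Op 6: tick 2 -> clock=14. purged={b.com}
Op 7: tick 1 -> clock=15.
Op 8: tick 8 -> clock=23. purged={a.com}
Op 9: tick 4 -> clock=27.
Op 10: insert b.com -> 10.0.0.1 (expiry=27+1=28). clock=27
Op 11: insert b.com -> 10.0.0.3 (expiry=27+11=38). clock=27
Final clock = 27
Final cache (unexpired): {b.com} -> size=1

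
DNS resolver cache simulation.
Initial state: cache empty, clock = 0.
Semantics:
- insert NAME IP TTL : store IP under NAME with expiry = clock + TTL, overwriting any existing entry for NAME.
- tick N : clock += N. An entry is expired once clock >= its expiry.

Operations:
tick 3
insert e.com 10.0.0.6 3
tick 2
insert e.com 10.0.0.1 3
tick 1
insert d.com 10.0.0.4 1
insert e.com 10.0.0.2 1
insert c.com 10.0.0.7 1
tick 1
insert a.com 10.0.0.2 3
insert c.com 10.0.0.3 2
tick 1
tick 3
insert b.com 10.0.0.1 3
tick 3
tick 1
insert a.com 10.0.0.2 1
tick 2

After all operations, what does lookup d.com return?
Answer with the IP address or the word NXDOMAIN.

Op 1: tick 3 -> clock=3.
Op 2: insert e.com -> 10.0.0.6 (expiry=3+3=6). clock=3
Op 3: tick 2 -> clock=5.
Op 4: insert e.com -> 10.0.0.1 (expiry=5+3=8). clock=5
Op 5: tick 1 -> clock=6.
Op 6: insert d.com -> 10.0.0.4 (expiry=6+1=7). clock=6
Op 7: insert e.com -> 10.0.0.2 (expiry=6+1=7). clock=6
Op 8: insert c.com -> 10.0.0.7 (expiry=6+1=7). clock=6
Op 9: tick 1 -> clock=7. purged={c.com,d.com,e.com}
Op 10: insert a.com -> 10.0.0.2 (expiry=7+3=10). clock=7
Op 11: insert c.com -> 10.0.0.3 (expiry=7+2=9). clock=7
Op 12: tick 1 -> clock=8.
Op 13: tick 3 -> clock=11. purged={a.com,c.com}
Op 14: insert b.com -> 10.0.0.1 (expiry=11+3=14). clock=11
Op 15: tick 3 -> clock=14. purged={b.com}
Op 16: tick 1 -> clock=15.
Op 17: insert a.com -> 10.0.0.2 (expiry=15+1=16). clock=15
Op 18: tick 2 -> clock=17. purged={a.com}
lookup d.com: not in cache (expired or never inserted)

Answer: NXDOMAIN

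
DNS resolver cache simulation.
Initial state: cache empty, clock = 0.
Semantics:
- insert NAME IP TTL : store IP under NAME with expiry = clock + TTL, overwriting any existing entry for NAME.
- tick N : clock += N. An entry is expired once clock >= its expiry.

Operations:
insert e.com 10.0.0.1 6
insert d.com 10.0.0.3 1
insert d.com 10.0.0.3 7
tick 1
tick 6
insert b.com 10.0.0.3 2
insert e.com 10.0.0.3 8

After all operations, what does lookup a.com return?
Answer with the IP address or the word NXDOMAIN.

Op 1: insert e.com -> 10.0.0.1 (expiry=0+6=6). clock=0
Op 2: insert d.com -> 10.0.0.3 (expiry=0+1=1). clock=0
Op 3: insert d.com -> 10.0.0.3 (expiry=0+7=7). clock=0
Op 4: tick 1 -> clock=1.
Op 5: tick 6 -> clock=7. purged={d.com,e.com}
Op 6: insert b.com -> 10.0.0.3 (expiry=7+2=9). clock=7
Op 7: insert e.com -> 10.0.0.3 (expiry=7+8=15). clock=7
lookup a.com: not in cache (expired or never inserted)

Answer: NXDOMAIN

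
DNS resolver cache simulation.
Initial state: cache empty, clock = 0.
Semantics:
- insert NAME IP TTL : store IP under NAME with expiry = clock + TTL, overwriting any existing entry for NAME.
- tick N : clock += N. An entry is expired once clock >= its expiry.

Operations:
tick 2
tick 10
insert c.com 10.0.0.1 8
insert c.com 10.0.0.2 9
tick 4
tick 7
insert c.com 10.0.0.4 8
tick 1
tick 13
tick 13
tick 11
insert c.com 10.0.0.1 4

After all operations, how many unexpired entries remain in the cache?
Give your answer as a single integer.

Answer: 1

Derivation:
Op 1: tick 2 -> clock=2.
Op 2: tick 10 -> clock=12.
Op 3: insert c.com -> 10.0.0.1 (expiry=12+8=20). clock=12
Op 4: insert c.com -> 10.0.0.2 (expiry=12+9=21). clock=12
Op 5: tick 4 -> clock=16.
Op 6: tick 7 -> clock=23. purged={c.com}
Op 7: insert c.com -> 10.0.0.4 (expiry=23+8=31). clock=23
Op 8: tick 1 -> clock=24.
Op 9: tick 13 -> clock=37. purged={c.com}
Op 10: tick 13 -> clock=50.
Op 11: tick 11 -> clock=61.
Op 12: insert c.com -> 10.0.0.1 (expiry=61+4=65). clock=61
Final cache (unexpired): {c.com} -> size=1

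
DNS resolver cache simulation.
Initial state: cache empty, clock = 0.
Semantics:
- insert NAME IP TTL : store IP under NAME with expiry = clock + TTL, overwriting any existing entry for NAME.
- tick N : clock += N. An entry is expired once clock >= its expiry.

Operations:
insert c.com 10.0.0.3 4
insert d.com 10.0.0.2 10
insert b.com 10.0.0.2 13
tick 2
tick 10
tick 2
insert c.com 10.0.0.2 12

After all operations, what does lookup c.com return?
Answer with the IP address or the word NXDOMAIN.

Op 1: insert c.com -> 10.0.0.3 (expiry=0+4=4). clock=0
Op 2: insert d.com -> 10.0.0.2 (expiry=0+10=10). clock=0
Op 3: insert b.com -> 10.0.0.2 (expiry=0+13=13). clock=0
Op 4: tick 2 -> clock=2.
Op 5: tick 10 -> clock=12. purged={c.com,d.com}
Op 6: tick 2 -> clock=14. purged={b.com}
Op 7: insert c.com -> 10.0.0.2 (expiry=14+12=26). clock=14
lookup c.com: present, ip=10.0.0.2 expiry=26 > clock=14

Answer: 10.0.0.2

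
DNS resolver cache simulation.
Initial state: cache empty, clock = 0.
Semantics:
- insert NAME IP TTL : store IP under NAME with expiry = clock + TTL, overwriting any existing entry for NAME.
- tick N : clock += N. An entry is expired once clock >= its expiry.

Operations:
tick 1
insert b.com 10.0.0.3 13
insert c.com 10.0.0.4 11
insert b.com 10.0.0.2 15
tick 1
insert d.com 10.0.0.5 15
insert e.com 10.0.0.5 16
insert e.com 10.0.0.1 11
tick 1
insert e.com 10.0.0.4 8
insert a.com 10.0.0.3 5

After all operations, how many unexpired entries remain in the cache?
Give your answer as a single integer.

Answer: 5

Derivation:
Op 1: tick 1 -> clock=1.
Op 2: insert b.com -> 10.0.0.3 (expiry=1+13=14). clock=1
Op 3: insert c.com -> 10.0.0.4 (expiry=1+11=12). clock=1
Op 4: insert b.com -> 10.0.0.2 (expiry=1+15=16). clock=1
Op 5: tick 1 -> clock=2.
Op 6: insert d.com -> 10.0.0.5 (expiry=2+15=17). clock=2
Op 7: insert e.com -> 10.0.0.5 (expiry=2+16=18). clock=2
Op 8: insert e.com -> 10.0.0.1 (expiry=2+11=13). clock=2
Op 9: tick 1 -> clock=3.
Op 10: insert e.com -> 10.0.0.4 (expiry=3+8=11). clock=3
Op 11: insert a.com -> 10.0.0.3 (expiry=3+5=8). clock=3
Final cache (unexpired): {a.com,b.com,c.com,d.com,e.com} -> size=5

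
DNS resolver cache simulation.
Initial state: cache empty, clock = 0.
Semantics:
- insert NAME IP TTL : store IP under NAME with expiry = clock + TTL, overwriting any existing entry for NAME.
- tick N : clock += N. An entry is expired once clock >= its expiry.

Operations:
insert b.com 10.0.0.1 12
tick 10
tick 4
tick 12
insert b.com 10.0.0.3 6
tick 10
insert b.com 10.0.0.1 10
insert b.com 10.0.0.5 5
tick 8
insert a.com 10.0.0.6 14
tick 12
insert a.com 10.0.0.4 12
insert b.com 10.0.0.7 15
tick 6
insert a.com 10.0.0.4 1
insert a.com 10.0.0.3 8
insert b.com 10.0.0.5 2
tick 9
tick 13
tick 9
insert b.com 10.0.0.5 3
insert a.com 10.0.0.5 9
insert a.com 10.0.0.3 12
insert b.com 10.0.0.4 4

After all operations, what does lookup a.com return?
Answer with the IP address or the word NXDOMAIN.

Op 1: insert b.com -> 10.0.0.1 (expiry=0+12=12). clock=0
Op 2: tick 10 -> clock=10.
Op 3: tick 4 -> clock=14. purged={b.com}
Op 4: tick 12 -> clock=26.
Op 5: insert b.com -> 10.0.0.3 (expiry=26+6=32). clock=26
Op 6: tick 10 -> clock=36. purged={b.com}
Op 7: insert b.com -> 10.0.0.1 (expiry=36+10=46). clock=36
Op 8: insert b.com -> 10.0.0.5 (expiry=36+5=41). clock=36
Op 9: tick 8 -> clock=44. purged={b.com}
Op 10: insert a.com -> 10.0.0.6 (expiry=44+14=58). clock=44
Op 11: tick 12 -> clock=56.
Op 12: insert a.com -> 10.0.0.4 (expiry=56+12=68). clock=56
Op 13: insert b.com -> 10.0.0.7 (expiry=56+15=71). clock=56
Op 14: tick 6 -> clock=62.
Op 15: insert a.com -> 10.0.0.4 (expiry=62+1=63). clock=62
Op 16: insert a.com -> 10.0.0.3 (expiry=62+8=70). clock=62
Op 17: insert b.com -> 10.0.0.5 (expiry=62+2=64). clock=62
Op 18: tick 9 -> clock=71. purged={a.com,b.com}
Op 19: tick 13 -> clock=84.
Op 20: tick 9 -> clock=93.
Op 21: insert b.com -> 10.0.0.5 (expiry=93+3=96). clock=93
Op 22: insert a.com -> 10.0.0.5 (expiry=93+9=102). clock=93
Op 23: insert a.com -> 10.0.0.3 (expiry=93+12=105). clock=93
Op 24: insert b.com -> 10.0.0.4 (expiry=93+4=97). clock=93
lookup a.com: present, ip=10.0.0.3 expiry=105 > clock=93

Answer: 10.0.0.3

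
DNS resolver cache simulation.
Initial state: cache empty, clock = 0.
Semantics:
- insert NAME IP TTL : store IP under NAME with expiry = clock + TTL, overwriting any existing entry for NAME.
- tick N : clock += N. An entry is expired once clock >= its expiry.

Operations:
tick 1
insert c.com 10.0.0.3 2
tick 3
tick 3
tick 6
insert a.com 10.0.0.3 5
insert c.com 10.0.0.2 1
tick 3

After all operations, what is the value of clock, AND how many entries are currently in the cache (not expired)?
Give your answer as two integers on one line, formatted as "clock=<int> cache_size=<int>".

Op 1: tick 1 -> clock=1.
Op 2: insert c.com -> 10.0.0.3 (expiry=1+2=3). clock=1
Op 3: tick 3 -> clock=4. purged={c.com}
Op 4: tick 3 -> clock=7.
Op 5: tick 6 -> clock=13.
Op 6: insert a.com -> 10.0.0.3 (expiry=13+5=18). clock=13
Op 7: insert c.com -> 10.0.0.2 (expiry=13+1=14). clock=13
Op 8: tick 3 -> clock=16. purged={c.com}
Final clock = 16
Final cache (unexpired): {a.com} -> size=1

Answer: clock=16 cache_size=1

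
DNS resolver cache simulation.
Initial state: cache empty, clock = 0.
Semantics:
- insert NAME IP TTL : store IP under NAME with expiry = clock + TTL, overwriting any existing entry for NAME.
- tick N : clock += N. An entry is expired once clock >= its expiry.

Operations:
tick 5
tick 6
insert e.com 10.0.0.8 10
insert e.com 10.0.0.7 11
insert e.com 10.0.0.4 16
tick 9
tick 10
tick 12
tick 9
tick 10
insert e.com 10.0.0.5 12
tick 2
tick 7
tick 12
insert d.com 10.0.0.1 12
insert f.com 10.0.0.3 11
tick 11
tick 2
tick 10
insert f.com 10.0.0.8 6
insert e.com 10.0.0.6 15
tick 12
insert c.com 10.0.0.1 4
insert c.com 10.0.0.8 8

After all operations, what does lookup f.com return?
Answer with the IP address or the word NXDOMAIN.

Op 1: tick 5 -> clock=5.
Op 2: tick 6 -> clock=11.
Op 3: insert e.com -> 10.0.0.8 (expiry=11+10=21). clock=11
Op 4: insert e.com -> 10.0.0.7 (expiry=11+11=22). clock=11
Op 5: insert e.com -> 10.0.0.4 (expiry=11+16=27). clock=11
Op 6: tick 9 -> clock=20.
Op 7: tick 10 -> clock=30. purged={e.com}
Op 8: tick 12 -> clock=42.
Op 9: tick 9 -> clock=51.
Op 10: tick 10 -> clock=61.
Op 11: insert e.com -> 10.0.0.5 (expiry=61+12=73). clock=61
Op 12: tick 2 -> clock=63.
Op 13: tick 7 -> clock=70.
Op 14: tick 12 -> clock=82. purged={e.com}
Op 15: insert d.com -> 10.0.0.1 (expiry=82+12=94). clock=82
Op 16: insert f.com -> 10.0.0.3 (expiry=82+11=93). clock=82
Op 17: tick 11 -> clock=93. purged={f.com}
Op 18: tick 2 -> clock=95. purged={d.com}
Op 19: tick 10 -> clock=105.
Op 20: insert f.com -> 10.0.0.8 (expiry=105+6=111). clock=105
Op 21: insert e.com -> 10.0.0.6 (expiry=105+15=120). clock=105
Op 22: tick 12 -> clock=117. purged={f.com}
Op 23: insert c.com -> 10.0.0.1 (expiry=117+4=121). clock=117
Op 24: insert c.com -> 10.0.0.8 (expiry=117+8=125). clock=117
lookup f.com: not in cache (expired or never inserted)

Answer: NXDOMAIN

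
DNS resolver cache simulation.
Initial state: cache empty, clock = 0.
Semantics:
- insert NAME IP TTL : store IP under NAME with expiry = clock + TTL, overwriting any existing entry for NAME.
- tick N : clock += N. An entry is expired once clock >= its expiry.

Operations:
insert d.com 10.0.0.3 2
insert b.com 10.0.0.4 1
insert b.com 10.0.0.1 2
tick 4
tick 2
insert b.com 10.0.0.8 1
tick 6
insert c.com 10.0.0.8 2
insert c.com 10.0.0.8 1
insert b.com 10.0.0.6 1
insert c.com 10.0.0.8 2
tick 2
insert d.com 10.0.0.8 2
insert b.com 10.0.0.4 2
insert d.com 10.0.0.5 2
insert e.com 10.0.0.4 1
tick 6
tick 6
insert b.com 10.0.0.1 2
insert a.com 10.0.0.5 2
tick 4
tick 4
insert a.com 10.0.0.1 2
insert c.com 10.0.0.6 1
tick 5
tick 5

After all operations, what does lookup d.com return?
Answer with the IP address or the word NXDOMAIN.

Answer: NXDOMAIN

Derivation:
Op 1: insert d.com -> 10.0.0.3 (expiry=0+2=2). clock=0
Op 2: insert b.com -> 10.0.0.4 (expiry=0+1=1). clock=0
Op 3: insert b.com -> 10.0.0.1 (expiry=0+2=2). clock=0
Op 4: tick 4 -> clock=4. purged={b.com,d.com}
Op 5: tick 2 -> clock=6.
Op 6: insert b.com -> 10.0.0.8 (expiry=6+1=7). clock=6
Op 7: tick 6 -> clock=12. purged={b.com}
Op 8: insert c.com -> 10.0.0.8 (expiry=12+2=14). clock=12
Op 9: insert c.com -> 10.0.0.8 (expiry=12+1=13). clock=12
Op 10: insert b.com -> 10.0.0.6 (expiry=12+1=13). clock=12
Op 11: insert c.com -> 10.0.0.8 (expiry=12+2=14). clock=12
Op 12: tick 2 -> clock=14. purged={b.com,c.com}
Op 13: insert d.com -> 10.0.0.8 (expiry=14+2=16). clock=14
Op 14: insert b.com -> 10.0.0.4 (expiry=14+2=16). clock=14
Op 15: insert d.com -> 10.0.0.5 (expiry=14+2=16). clock=14
Op 16: insert e.com -> 10.0.0.4 (expiry=14+1=15). clock=14
Op 17: tick 6 -> clock=20. purged={b.com,d.com,e.com}
Op 18: tick 6 -> clock=26.
Op 19: insert b.com -> 10.0.0.1 (expiry=26+2=28). clock=26
Op 20: insert a.com -> 10.0.0.5 (expiry=26+2=28). clock=26
Op 21: tick 4 -> clock=30. purged={a.com,b.com}
Op 22: tick 4 -> clock=34.
Op 23: insert a.com -> 10.0.0.1 (expiry=34+2=36). clock=34
Op 24: insert c.com -> 10.0.0.6 (expiry=34+1=35). clock=34
Op 25: tick 5 -> clock=39. purged={a.com,c.com}
Op 26: tick 5 -> clock=44.
lookup d.com: not in cache (expired or never inserted)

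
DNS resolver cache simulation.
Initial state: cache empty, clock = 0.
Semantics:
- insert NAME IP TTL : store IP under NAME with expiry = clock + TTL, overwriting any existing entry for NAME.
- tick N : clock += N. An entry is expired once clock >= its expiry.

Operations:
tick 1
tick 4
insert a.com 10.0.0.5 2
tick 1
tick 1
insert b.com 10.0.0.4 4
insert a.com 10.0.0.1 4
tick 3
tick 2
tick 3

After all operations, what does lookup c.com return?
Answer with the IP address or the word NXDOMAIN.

Op 1: tick 1 -> clock=1.
Op 2: tick 4 -> clock=5.
Op 3: insert a.com -> 10.0.0.5 (expiry=5+2=7). clock=5
Op 4: tick 1 -> clock=6.
Op 5: tick 1 -> clock=7. purged={a.com}
Op 6: insert b.com -> 10.0.0.4 (expiry=7+4=11). clock=7
Op 7: insert a.com -> 10.0.0.1 (expiry=7+4=11). clock=7
Op 8: tick 3 -> clock=10.
Op 9: tick 2 -> clock=12. purged={a.com,b.com}
Op 10: tick 3 -> clock=15.
lookup c.com: not in cache (expired or never inserted)

Answer: NXDOMAIN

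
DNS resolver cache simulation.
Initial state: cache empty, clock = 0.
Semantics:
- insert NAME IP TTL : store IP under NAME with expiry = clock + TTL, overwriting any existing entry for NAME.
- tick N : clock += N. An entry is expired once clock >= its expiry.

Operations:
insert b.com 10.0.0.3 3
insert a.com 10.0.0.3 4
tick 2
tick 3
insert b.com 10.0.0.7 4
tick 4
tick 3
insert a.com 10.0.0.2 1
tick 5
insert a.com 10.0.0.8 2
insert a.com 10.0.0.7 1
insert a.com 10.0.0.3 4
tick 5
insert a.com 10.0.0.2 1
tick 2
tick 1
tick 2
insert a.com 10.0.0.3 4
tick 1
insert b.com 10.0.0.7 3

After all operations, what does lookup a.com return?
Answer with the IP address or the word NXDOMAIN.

Answer: 10.0.0.3

Derivation:
Op 1: insert b.com -> 10.0.0.3 (expiry=0+3=3). clock=0
Op 2: insert a.com -> 10.0.0.3 (expiry=0+4=4). clock=0
Op 3: tick 2 -> clock=2.
Op 4: tick 3 -> clock=5. purged={a.com,b.com}
Op 5: insert b.com -> 10.0.0.7 (expiry=5+4=9). clock=5
Op 6: tick 4 -> clock=9. purged={b.com}
Op 7: tick 3 -> clock=12.
Op 8: insert a.com -> 10.0.0.2 (expiry=12+1=13). clock=12
Op 9: tick 5 -> clock=17. purged={a.com}
Op 10: insert a.com -> 10.0.0.8 (expiry=17+2=19). clock=17
Op 11: insert a.com -> 10.0.0.7 (expiry=17+1=18). clock=17
Op 12: insert a.com -> 10.0.0.3 (expiry=17+4=21). clock=17
Op 13: tick 5 -> clock=22. purged={a.com}
Op 14: insert a.com -> 10.0.0.2 (expiry=22+1=23). clock=22
Op 15: tick 2 -> clock=24. purged={a.com}
Op 16: tick 1 -> clock=25.
Op 17: tick 2 -> clock=27.
Op 18: insert a.com -> 10.0.0.3 (expiry=27+4=31). clock=27
Op 19: tick 1 -> clock=28.
Op 20: insert b.com -> 10.0.0.7 (expiry=28+3=31). clock=28
lookup a.com: present, ip=10.0.0.3 expiry=31 > clock=28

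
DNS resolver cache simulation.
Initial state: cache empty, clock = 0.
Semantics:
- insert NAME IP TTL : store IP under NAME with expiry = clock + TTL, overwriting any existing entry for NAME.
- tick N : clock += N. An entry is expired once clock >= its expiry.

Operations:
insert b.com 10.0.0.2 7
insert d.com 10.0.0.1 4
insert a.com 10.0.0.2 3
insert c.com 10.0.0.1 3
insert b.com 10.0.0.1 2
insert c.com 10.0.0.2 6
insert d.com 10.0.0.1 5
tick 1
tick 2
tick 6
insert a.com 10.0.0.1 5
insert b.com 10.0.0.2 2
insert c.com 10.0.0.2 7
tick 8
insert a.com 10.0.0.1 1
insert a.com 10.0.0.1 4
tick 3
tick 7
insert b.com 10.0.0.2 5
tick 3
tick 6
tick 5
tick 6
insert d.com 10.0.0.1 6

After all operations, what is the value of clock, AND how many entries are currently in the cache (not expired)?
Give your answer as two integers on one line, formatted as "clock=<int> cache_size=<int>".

Answer: clock=47 cache_size=1

Derivation:
Op 1: insert b.com -> 10.0.0.2 (expiry=0+7=7). clock=0
Op 2: insert d.com -> 10.0.0.1 (expiry=0+4=4). clock=0
Op 3: insert a.com -> 10.0.0.2 (expiry=0+3=3). clock=0
Op 4: insert c.com -> 10.0.0.1 (expiry=0+3=3). clock=0
Op 5: insert b.com -> 10.0.0.1 (expiry=0+2=2). clock=0
Op 6: insert c.com -> 10.0.0.2 (expiry=0+6=6). clock=0
Op 7: insert d.com -> 10.0.0.1 (expiry=0+5=5). clock=0
Op 8: tick 1 -> clock=1.
Op 9: tick 2 -> clock=3. purged={a.com,b.com}
Op 10: tick 6 -> clock=9. purged={c.com,d.com}
Op 11: insert a.com -> 10.0.0.1 (expiry=9+5=14). clock=9
Op 12: insert b.com -> 10.0.0.2 (expiry=9+2=11). clock=9
Op 13: insert c.com -> 10.0.0.2 (expiry=9+7=16). clock=9
Op 14: tick 8 -> clock=17. purged={a.com,b.com,c.com}
Op 15: insert a.com -> 10.0.0.1 (expiry=17+1=18). clock=17
Op 16: insert a.com -> 10.0.0.1 (expiry=17+4=21). clock=17
Op 17: tick 3 -> clock=20.
Op 18: tick 7 -> clock=27. purged={a.com}
Op 19: insert b.com -> 10.0.0.2 (expiry=27+5=32). clock=27
Op 20: tick 3 -> clock=30.
Op 21: tick 6 -> clock=36. purged={b.com}
Op 22: tick 5 -> clock=41.
Op 23: tick 6 -> clock=47.
Op 24: insert d.com -> 10.0.0.1 (expiry=47+6=53). clock=47
Final clock = 47
Final cache (unexpired): {d.com} -> size=1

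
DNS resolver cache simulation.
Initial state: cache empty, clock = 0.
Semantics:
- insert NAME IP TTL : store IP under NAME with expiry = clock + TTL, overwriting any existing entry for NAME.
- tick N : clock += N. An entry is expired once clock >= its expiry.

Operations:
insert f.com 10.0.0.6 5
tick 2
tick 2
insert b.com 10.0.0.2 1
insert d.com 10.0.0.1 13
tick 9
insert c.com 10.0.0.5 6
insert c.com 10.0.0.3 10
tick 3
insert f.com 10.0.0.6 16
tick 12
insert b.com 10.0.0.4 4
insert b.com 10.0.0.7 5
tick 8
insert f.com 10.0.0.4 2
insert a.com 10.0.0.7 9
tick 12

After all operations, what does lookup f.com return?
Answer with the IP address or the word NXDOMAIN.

Op 1: insert f.com -> 10.0.0.6 (expiry=0+5=5). clock=0
Op 2: tick 2 -> clock=2.
Op 3: tick 2 -> clock=4.
Op 4: insert b.com -> 10.0.0.2 (expiry=4+1=5). clock=4
Op 5: insert d.com -> 10.0.0.1 (expiry=4+13=17). clock=4
Op 6: tick 9 -> clock=13. purged={b.com,f.com}
Op 7: insert c.com -> 10.0.0.5 (expiry=13+6=19). clock=13
Op 8: insert c.com -> 10.0.0.3 (expiry=13+10=23). clock=13
Op 9: tick 3 -> clock=16.
Op 10: insert f.com -> 10.0.0.6 (expiry=16+16=32). clock=16
Op 11: tick 12 -> clock=28. purged={c.com,d.com}
Op 12: insert b.com -> 10.0.0.4 (expiry=28+4=32). clock=28
Op 13: insert b.com -> 10.0.0.7 (expiry=28+5=33). clock=28
Op 14: tick 8 -> clock=36. purged={b.com,f.com}
Op 15: insert f.com -> 10.0.0.4 (expiry=36+2=38). clock=36
Op 16: insert a.com -> 10.0.0.7 (expiry=36+9=45). clock=36
Op 17: tick 12 -> clock=48. purged={a.com,f.com}
lookup f.com: not in cache (expired or never inserted)

Answer: NXDOMAIN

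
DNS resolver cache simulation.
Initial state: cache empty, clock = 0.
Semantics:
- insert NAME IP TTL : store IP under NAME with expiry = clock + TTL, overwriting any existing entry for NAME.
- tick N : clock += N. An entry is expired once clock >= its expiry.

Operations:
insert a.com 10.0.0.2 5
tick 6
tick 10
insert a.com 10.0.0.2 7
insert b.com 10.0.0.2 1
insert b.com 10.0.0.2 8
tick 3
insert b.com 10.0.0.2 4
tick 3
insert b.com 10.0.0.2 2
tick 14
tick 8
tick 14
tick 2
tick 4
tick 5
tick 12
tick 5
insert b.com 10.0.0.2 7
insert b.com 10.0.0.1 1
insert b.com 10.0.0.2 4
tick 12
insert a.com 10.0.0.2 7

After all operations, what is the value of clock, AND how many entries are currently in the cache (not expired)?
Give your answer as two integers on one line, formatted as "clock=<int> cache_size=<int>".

Answer: clock=98 cache_size=1

Derivation:
Op 1: insert a.com -> 10.0.0.2 (expiry=0+5=5). clock=0
Op 2: tick 6 -> clock=6. purged={a.com}
Op 3: tick 10 -> clock=16.
Op 4: insert a.com -> 10.0.0.2 (expiry=16+7=23). clock=16
Op 5: insert b.com -> 10.0.0.2 (expiry=16+1=17). clock=16
Op 6: insert b.com -> 10.0.0.2 (expiry=16+8=24). clock=16
Op 7: tick 3 -> clock=19.
Op 8: insert b.com -> 10.0.0.2 (expiry=19+4=23). clock=19
Op 9: tick 3 -> clock=22.
Op 10: insert b.com -> 10.0.0.2 (expiry=22+2=24). clock=22
Op 11: tick 14 -> clock=36. purged={a.com,b.com}
Op 12: tick 8 -> clock=44.
Op 13: tick 14 -> clock=58.
Op 14: tick 2 -> clock=60.
Op 15: tick 4 -> clock=64.
Op 16: tick 5 -> clock=69.
Op 17: tick 12 -> clock=81.
Op 18: tick 5 -> clock=86.
Op 19: insert b.com -> 10.0.0.2 (expiry=86+7=93). clock=86
Op 20: insert b.com -> 10.0.0.1 (expiry=86+1=87). clock=86
Op 21: insert b.com -> 10.0.0.2 (expiry=86+4=90). clock=86
Op 22: tick 12 -> clock=98. purged={b.com}
Op 23: insert a.com -> 10.0.0.2 (expiry=98+7=105). clock=98
Final clock = 98
Final cache (unexpired): {a.com} -> size=1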